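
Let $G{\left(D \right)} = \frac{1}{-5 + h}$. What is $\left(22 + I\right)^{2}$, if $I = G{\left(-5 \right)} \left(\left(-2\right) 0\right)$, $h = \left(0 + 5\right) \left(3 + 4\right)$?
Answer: $484$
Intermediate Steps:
$h = 35$ ($h = 5 \cdot 7 = 35$)
$G{\left(D \right)} = \frac{1}{30}$ ($G{\left(D \right)} = \frac{1}{-5 + 35} = \frac{1}{30}$)
$I = 0$ ($I = \frac{\left(-2\right) 0}{30} = \frac{1}{30} \cdot 0 = 0$)
$\left(22 + I\right)^{2} = \left(22 + 0\right)^{2} = 22^{2} = 484$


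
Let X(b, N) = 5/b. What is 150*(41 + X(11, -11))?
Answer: 68400/11 ≈ 6218.2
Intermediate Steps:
150*(41 + X(11, -11)) = 150*(41 + 5/11) = 150*(456/11) = 68400/11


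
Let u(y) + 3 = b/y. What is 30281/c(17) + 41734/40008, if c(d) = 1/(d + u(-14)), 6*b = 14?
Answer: 2793146583/6668 ≈ 4.1889e+5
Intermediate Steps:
b = 7/3 (b = (⅙)*14 = 7/3 ≈ 2.3333)
u(y) = -3 + 7/(3*y)
c(d) = 1/(-19/6 + d) (c(d) = 1/(d + (-3 + (7/3)/(-14))) = 1/(d + (-3 + (7/3)*(-1/14))) = 1/(d + (-3 - ⅙)) = 1/(d - 19/6) = 1/(-19/6 + d))
30281/c(17) + 41734/40008 = 30281/((6/(-19 + 6*17))) + 41734/40008 = 30281/((6/(-19 + 102))) + 41734*(1/40008) = 30281/((6/83)) + 20867/20004 = 30281/((6*(1/83))) + 20867/20004 = 30281/(6/83) + 20867/20004 = 30281*(83/6) + 20867/20004 = 2513323/6 + 20867/20004 = 2793146583/6668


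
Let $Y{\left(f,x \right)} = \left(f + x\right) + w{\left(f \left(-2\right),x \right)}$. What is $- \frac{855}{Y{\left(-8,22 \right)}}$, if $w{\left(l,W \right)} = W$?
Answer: $- \frac{95}{4} \approx -23.75$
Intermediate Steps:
$Y{\left(f,x \right)} = f + 2 x$ ($Y{\left(f,x \right)} = \left(f + x\right) + x = f + 2 x$)
$- \frac{855}{Y{\left(-8,22 \right)}} = - \frac{855}{-8 + 2 \cdot 22} = - \frac{855}{-8 + 44} = - \frac{855}{36} = \left(-855\right) \frac{1}{36} = - \frac{95}{4}$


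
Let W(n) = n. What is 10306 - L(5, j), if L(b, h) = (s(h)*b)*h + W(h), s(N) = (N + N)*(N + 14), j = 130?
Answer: -24325824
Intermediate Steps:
s(N) = 2*N*(14 + N) (s(N) = (2*N)*(14 + N) = 2*N*(14 + N))
L(b, h) = h + 2*b*h**2*(14 + h) (L(b, h) = ((2*h*(14 + h))*b)*h + h = (2*b*h*(14 + h))*h + h = 2*b*h**2*(14 + h) + h = h + 2*b*h**2*(14 + h))
10306 - L(5, j) = 10306 - 130*(1 + 2*5*130*(14 + 130)) = 10306 - 130*(1 + 2*5*130*144) = 10306 - 130*(1 + 187200) = 10306 - 130*187201 = 10306 - 1*24336130 = 10306 - 24336130 = -24325824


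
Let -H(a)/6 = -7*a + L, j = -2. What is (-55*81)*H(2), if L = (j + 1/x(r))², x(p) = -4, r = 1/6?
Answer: -1911195/8 ≈ -2.3890e+5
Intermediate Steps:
r = ⅙ ≈ 0.16667
L = 81/16 (L = (-2 + 1/(-4))² = (-2 - ¼)² = (-9/4)² = 81/16 ≈ 5.0625)
H(a) = -243/8 + 42*a (H(a) = -6*(-7*a + 81/16) = -6*(81/16 - 7*a) = -243/8 + 42*a)
(-55*81)*H(2) = (-55*81)*(-243/8 + 42*2) = -4455*(-243/8 + 84) = -4455*429/8 = -1911195/8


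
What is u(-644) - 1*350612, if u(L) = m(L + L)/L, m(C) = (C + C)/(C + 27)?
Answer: -442121736/1261 ≈ -3.5061e+5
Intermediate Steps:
m(C) = 2*C/(27 + C) (m(C) = (2*C)/(27 + C) = 2*C/(27 + C))
u(L) = 4/(27 + 2*L) (u(L) = (2*(L + L)/(27 + (L + L)))/L = (2*(2*L)/(27 + 2*L))/L = (4*L/(27 + 2*L))/L = 4/(27 + 2*L))
u(-644) - 1*350612 = 4/(27 + 2*(-644)) - 1*350612 = 4/(27 - 1288) - 350612 = 4/(-1261) - 350612 = 4*(-1/1261) - 350612 = -4/1261 - 350612 = -442121736/1261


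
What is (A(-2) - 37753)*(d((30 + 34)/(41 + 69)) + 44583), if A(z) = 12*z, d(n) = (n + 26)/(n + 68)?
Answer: -3176451430013/1886 ≈ -1.6842e+9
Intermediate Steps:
d(n) = (26 + n)/(68 + n)
(A(-2) - 37753)*(d((30 + 34)/(41 + 69)) + 44583) = (12*(-2) - 37753)*((26 + (30 + 34)/(41 + 69))/(68 + (30 + 34)/(41 + 69)) + 44583) = (-24 - 37753)*((26 + 64/110)/(68 + 64/110) + 44583) = -37777*((26 + 64*(1/110))/(68 + 64*(1/110)) + 44583) = -37777*((26 + 32/55)/(68 + 32/55) + 44583) = -37777*((1462/55)/(3772/55) + 44583) = -37777*((55/3772)*(1462/55) + 44583) = -37777*(731/1886 + 44583) = -37777*84084269/1886 = -3176451430013/1886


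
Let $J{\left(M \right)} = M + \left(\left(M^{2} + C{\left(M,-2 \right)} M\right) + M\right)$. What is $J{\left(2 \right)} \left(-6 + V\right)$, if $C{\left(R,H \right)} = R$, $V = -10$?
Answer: $-192$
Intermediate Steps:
$J{\left(M \right)} = 2 M + 2 M^{2}$ ($J{\left(M \right)} = M + \left(\left(M^{2} + M M\right) + M\right) = M + \left(\left(M^{2} + M^{2}\right) + M\right) = M + \left(2 M^{2} + M\right) = M + \left(M + 2 M^{2}\right) = 2 M + 2 M^{2}$)
$J{\left(2 \right)} \left(-6 + V\right) = 2 \cdot 2 \left(1 + 2\right) \left(-6 - 10\right) = 2 \cdot 2 \cdot 3 \left(-16\right) = 12 \left(-16\right) = -192$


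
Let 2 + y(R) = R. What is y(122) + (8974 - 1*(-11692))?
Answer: 20786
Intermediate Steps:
y(R) = -2 + R
y(122) + (8974 - 1*(-11692)) = (-2 + 122) + (8974 - 1*(-11692)) = 120 + (8974 + 11692) = 120 + 20666 = 20786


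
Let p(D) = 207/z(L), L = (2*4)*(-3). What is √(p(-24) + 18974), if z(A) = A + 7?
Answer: √5479967/17 ≈ 137.70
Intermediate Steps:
L = -24 (L = 8*(-3) = -24)
z(A) = 7 + A
p(D) = -207/17 (p(D) = 207/(7 - 24) = 207/(-17) = 207*(-1/17) = -207/17)
√(p(-24) + 18974) = √(-207/17 + 18974) = √(322351/17) = √5479967/17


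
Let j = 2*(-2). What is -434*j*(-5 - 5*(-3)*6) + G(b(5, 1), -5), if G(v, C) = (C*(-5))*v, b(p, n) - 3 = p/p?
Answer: 147660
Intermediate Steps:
j = -4
b(p, n) = 4 (b(p, n) = 3 + p/p = 3 + 1 = 4)
G(v, C) = -5*C*v (G(v, C) = (-5*C)*v = -5*C*v)
-434*j*(-5 - 5*(-3)*6) + G(b(5, 1), -5) = -(-1736)*(-5 - 5*(-3)*6) - 5*(-5)*4 = -(-1736)*(-5 + 15*6) + 100 = -(-1736)*(-5 + 90) + 100 = -(-1736)*85 + 100 = -434*(-340) + 100 = 147560 + 100 = 147660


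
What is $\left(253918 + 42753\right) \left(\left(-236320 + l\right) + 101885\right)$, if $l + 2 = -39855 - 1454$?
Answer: $-52138741566$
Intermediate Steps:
$l = -41311$ ($l = -2 - 41309 = -41311$)
$\left(253918 + 42753\right) \left(\left(-236320 + l\right) + 101885\right) = \left(253918 + 42753\right) \left(\left(-236320 - 41311\right) + 101885\right) = 296671 \left(-277631 + 101885\right) = 296671 \left(-175746\right) = -52138741566$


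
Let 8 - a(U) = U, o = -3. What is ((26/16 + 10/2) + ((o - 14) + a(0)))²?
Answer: 361/64 ≈ 5.6406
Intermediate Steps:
a(U) = 8 - U
((26/16 + 10/2) + ((o - 14) + a(0)))² = ((26/16 + 10/2) + ((-3 - 14) + (8 - 1*0)))² = ((26*(1/16) + 10*(½)) + (-17 + (8 + 0)))² = ((13/8 + 5) + (-17 + 8))² = (53/8 - 9)² = (-19/8)² = 361/64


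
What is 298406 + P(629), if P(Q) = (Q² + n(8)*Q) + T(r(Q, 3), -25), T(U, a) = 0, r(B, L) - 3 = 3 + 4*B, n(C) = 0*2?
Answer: 694047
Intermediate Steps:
n(C) = 0
r(B, L) = 6 + 4*B (r(B, L) = 3 + (3 + 4*B) = 6 + 4*B)
P(Q) = Q² (P(Q) = (Q² + 0*Q) + 0 = (Q² + 0) + 0 = Q² + 0 = Q²)
298406 + P(629) = 298406 + 629² = 298406 + 395641 = 694047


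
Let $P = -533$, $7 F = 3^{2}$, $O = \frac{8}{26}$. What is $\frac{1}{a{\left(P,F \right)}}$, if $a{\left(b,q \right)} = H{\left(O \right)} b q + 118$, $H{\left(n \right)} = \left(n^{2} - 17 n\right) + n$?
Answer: $\frac{91}{311842} \approx 0.00029181$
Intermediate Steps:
$O = \frac{4}{13}$ ($O = 8 \cdot \frac{1}{26} = \frac{4}{13} \approx 0.30769$)
$F = \frac{9}{7}$ ($F = \frac{3^{2}}{7} = \frac{1}{7} \cdot 9 = \frac{9}{7} \approx 1.2857$)
$H{\left(n \right)} = n^{2} - 16 n$
$a{\left(b,q \right)} = 118 - \frac{816 b q}{169}$ ($a{\left(b,q \right)} = \frac{4 \left(-16 + \frac{4}{13}\right)}{13} b q + 118 = \frac{4}{13} \left(- \frac{204}{13}\right) b q + 118 = - \frac{816 b}{169} q + 118 = - \frac{816 b q}{169} + 118 = 118 - \frac{816 b q}{169}$)
$\frac{1}{a{\left(P,F \right)}} = \frac{1}{118 - \left(- \frac{33456}{13}\right) \frac{9}{7}} = \frac{1}{118 + \frac{301104}{91}} = \frac{1}{\frac{311842}{91}} = \frac{91}{311842}$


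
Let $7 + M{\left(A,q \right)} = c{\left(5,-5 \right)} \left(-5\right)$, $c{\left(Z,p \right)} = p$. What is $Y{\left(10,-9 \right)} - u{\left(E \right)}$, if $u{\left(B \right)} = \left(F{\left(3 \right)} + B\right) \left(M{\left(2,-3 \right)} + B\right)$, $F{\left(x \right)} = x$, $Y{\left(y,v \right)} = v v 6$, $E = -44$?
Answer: $-580$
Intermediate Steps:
$Y{\left(y,v \right)} = 6 v^{2}$ ($Y{\left(y,v \right)} = v^{2} \cdot 6 = 6 v^{2}$)
$M{\left(A,q \right)} = 18$ ($M{\left(A,q \right)} = -7 - -25 = -7 + 25 = 18$)
$u{\left(B \right)} = \left(3 + B\right) \left(18 + B\right)$
$Y{\left(10,-9 \right)} - u{\left(E \right)} = 6 \left(-9\right)^{2} - \left(54 + \left(-44\right)^{2} + 21 \left(-44\right)\right) = 6 \cdot 81 - \left(54 + 1936 - 924\right) = 486 - 1066 = -580$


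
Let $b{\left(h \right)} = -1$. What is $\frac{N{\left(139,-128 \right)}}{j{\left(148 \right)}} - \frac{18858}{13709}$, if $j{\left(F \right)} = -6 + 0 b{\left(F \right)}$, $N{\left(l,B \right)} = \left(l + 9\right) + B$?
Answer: $- \frac{193664}{41127} \approx -4.7089$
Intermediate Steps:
$N{\left(l,B \right)} = 9 + B + l$ ($N{\left(l,B \right)} = \left(9 + l\right) + B = 9 + B + l$)
$j{\left(F \right)} = -6$ ($j{\left(F \right)} = -6 + 0 \left(-1\right) = -6 + 0 = -6$)
$\frac{N{\left(139,-128 \right)}}{j{\left(148 \right)}} - \frac{18858}{13709} = \frac{9 - 128 + 139}{-6} - \frac{18858}{13709} = 20 \left(- \frac{1}{6}\right) - \frac{18858}{13709} = - \frac{10}{3} - \frac{18858}{13709} = - \frac{193664}{41127}$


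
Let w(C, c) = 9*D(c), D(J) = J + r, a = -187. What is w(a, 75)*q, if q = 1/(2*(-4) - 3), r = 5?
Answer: -720/11 ≈ -65.455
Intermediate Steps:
D(J) = 5 + J (D(J) = J + 5 = 5 + J)
w(C, c) = 45 + 9*c (w(C, c) = 9*(5 + c) = 45 + 9*c)
q = -1/11 (q = 1/(-8 - 3) = 1/(-11) = -1/11 ≈ -0.090909)
w(a, 75)*q = (45 + 9*75)*(-1/11) = (45 + 675)*(-1/11) = 720*(-1/11) = -720/11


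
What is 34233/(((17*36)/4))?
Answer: 11411/51 ≈ 223.75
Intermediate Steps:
34233/(((17*36)/4)) = 34233/((612*(1/4))) = 34233/153 = 34233*(1/153) = 11411/51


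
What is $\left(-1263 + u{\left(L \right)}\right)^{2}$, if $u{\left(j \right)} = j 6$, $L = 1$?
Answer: $1580049$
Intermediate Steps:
$u{\left(j \right)} = 6 j$
$\left(-1263 + u{\left(L \right)}\right)^{2} = \left(-1263 + 6 \cdot 1\right)^{2} = \left(-1263 + 6\right)^{2} = \left(-1257\right)^{2} = 1580049$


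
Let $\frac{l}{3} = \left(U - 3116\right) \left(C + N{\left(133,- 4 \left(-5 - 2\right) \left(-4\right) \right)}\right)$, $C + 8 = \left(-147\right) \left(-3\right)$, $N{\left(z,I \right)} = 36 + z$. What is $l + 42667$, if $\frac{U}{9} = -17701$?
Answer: $-293296883$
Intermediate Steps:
$U = -159309$ ($U = 9 \left(-17701\right) = -159309$)
$C = 433$ ($C = -8 - -441 = -8 + 441 = 433$)
$l = -293339550$ ($l = 3 \left(-159309 - 3116\right) \left(433 + \left(36 + 133\right)\right) = 3 \left(- 162425 \left(433 + 169\right)\right) = 3 \left(\left(-162425\right) 602\right) = 3 \left(-97779850\right) = -293339550$)
$l + 42667 = -293339550 + 42667 = -293296883$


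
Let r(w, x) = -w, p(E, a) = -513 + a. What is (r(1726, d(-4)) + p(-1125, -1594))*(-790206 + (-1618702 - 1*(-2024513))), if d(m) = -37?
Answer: 1473386035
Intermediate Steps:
(r(1726, d(-4)) + p(-1125, -1594))*(-790206 + (-1618702 - 1*(-2024513))) = (-1*1726 + (-513 - 1594))*(-790206 + (-1618702 - 1*(-2024513))) = (-1726 - 2107)*(-790206 + (-1618702 + 2024513)) = -3833*(-790206 + 405811) = -3833*(-384395) = 1473386035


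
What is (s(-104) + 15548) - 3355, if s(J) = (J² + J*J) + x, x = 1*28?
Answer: 33853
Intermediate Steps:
x = 28
s(J) = 28 + 2*J² (s(J) = (J² + J*J) + 28 = (J² + J²) + 28 = 2*J² + 28 = 28 + 2*J²)
(s(-104) + 15548) - 3355 = ((28 + 2*(-104)²) + 15548) - 3355 = ((28 + 2*10816) + 15548) - 3355 = ((28 + 21632) + 15548) - 3355 = (21660 + 15548) - 3355 = 37208 - 3355 = 33853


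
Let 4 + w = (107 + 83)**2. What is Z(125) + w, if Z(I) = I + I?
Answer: 36346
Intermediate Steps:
Z(I) = 2*I
w = 36096 (w = -4 + (107 + 83)**2 = -4 + 190**2 = -4 + 36100 = 36096)
Z(125) + w = 2*125 + 36096 = 250 + 36096 = 36346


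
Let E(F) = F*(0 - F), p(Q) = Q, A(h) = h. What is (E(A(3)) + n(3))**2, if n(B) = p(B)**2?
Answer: 0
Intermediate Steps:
n(B) = B**2
E(F) = -F**2 (E(F) = F*(-F) = -F**2)
(E(A(3)) + n(3))**2 = (-1*3**2 + 3**2)**2 = (-1*9 + 9)**2 = (-9 + 9)**2 = 0**2 = 0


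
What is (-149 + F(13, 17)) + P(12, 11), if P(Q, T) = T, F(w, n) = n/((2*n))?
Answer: -275/2 ≈ -137.50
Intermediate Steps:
F(w, n) = 1/2 (F(w, n) = n*(1/(2*n)) = 1/2)
(-149 + F(13, 17)) + P(12, 11) = (-149 + 1/2) + 11 = -297/2 + 11 = -275/2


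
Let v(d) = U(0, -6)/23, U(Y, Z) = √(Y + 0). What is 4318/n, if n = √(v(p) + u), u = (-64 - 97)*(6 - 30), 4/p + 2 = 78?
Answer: 2159*√966/966 ≈ 69.465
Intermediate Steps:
p = 1/19 (p = 4/(-2 + 78) = 4/76 = 4*(1/76) = 1/19 ≈ 0.052632)
U(Y, Z) = √Y
u = 3864 (u = -161*(-24) = 3864)
v(d) = 0 (v(d) = √0/23 = 0*(1/23) = 0)
n = 2*√966 (n = √(0 + 3864) = √3864 = 2*√966 ≈ 62.161)
4318/n = 4318/((2*√966)) = 4318*(√966/1932) = 2159*√966/966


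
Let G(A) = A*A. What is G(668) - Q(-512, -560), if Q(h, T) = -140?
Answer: 446364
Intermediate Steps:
G(A) = A²
G(668) - Q(-512, -560) = 668² - 1*(-140) = 446224 + 140 = 446364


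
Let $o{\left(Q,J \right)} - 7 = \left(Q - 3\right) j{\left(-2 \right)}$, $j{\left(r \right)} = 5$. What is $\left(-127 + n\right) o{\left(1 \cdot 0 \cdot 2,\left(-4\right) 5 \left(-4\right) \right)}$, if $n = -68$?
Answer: $1560$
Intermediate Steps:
$o{\left(Q,J \right)} = -8 + 5 Q$ ($o{\left(Q,J \right)} = 7 + \left(Q - 3\right) 5 = 7 + \left(-3 + Q\right) 5 = 7 + \left(-15 + 5 Q\right) = -8 + 5 Q$)
$\left(-127 + n\right) o{\left(1 \cdot 0 \cdot 2,\left(-4\right) 5 \left(-4\right) \right)} = \left(-127 - 68\right) \left(-8 + 5 \cdot 1 \cdot 0 \cdot 2\right) = - 195 \left(-8 + 5 \cdot 0 \cdot 2\right) = - 195 \left(-8 + 5 \cdot 0\right) = - 195 \left(-8 + 0\right) = \left(-195\right) \left(-8\right) = 1560$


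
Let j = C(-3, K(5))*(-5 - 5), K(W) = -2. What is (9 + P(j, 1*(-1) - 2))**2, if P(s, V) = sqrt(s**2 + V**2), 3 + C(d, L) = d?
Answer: 3690 + 54*sqrt(401) ≈ 4771.4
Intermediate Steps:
C(d, L) = -3 + d
j = 60 (j = (-3 - 3)*(-5 - 5) = -6*(-10) = 60)
P(s, V) = sqrt(V**2 + s**2)
(9 + P(j, 1*(-1) - 2))**2 = (9 + sqrt((1*(-1) - 2)**2 + 60**2))**2 = (9 + sqrt((-1 - 2)**2 + 3600))**2 = (9 + sqrt((-3)**2 + 3600))**2 = (9 + sqrt(9 + 3600))**2 = (9 + sqrt(3609))**2 = (9 + 3*sqrt(401))**2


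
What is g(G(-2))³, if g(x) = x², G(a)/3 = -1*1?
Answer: 729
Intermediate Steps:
G(a) = -3 (G(a) = 3*(-1*1) = 3*(-1) = -3)
g(G(-2))³ = ((-3)²)³ = 9³ = 729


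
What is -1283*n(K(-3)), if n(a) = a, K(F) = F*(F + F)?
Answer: -23094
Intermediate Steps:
K(F) = 2*F² (K(F) = F*(2*F) = 2*F²)
-1283*n(K(-3)) = -2566*(-3)² = -2566*9 = -1283*18 = -23094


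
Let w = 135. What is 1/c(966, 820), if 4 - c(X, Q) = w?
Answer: -1/131 ≈ -0.0076336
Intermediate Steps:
c(X, Q) = -131 (c(X, Q) = 4 - 1*135 = 4 - 135 = -131)
1/c(966, 820) = 1/(-131) = -1/131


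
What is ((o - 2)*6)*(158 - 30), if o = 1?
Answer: -768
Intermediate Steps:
((o - 2)*6)*(158 - 30) = ((1 - 2)*6)*(158 - 30) = -1*6*128 = -6*128 = -768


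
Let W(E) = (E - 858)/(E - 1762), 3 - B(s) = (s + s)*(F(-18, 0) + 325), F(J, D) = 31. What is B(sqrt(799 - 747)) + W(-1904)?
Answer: 6880/1833 - 1424*sqrt(13) ≈ -5130.6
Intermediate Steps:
B(s) = 3 - 712*s (B(s) = 3 - (s + s)*(31 + 325) = 3 - 2*s*356 = 3 - 712*s)
W(E) = (-858 + E)/(-1762 + E)
B(sqrt(799 - 747)) + W(-1904) = (3 - 712*sqrt(799 - 747)) + (-858 - 1904)/(-1762 - 1904) = (3 - 1424*sqrt(13)) - 2762/(-3666) = (3 - 1424*sqrt(13)) - 1/3666*(-2762) = (3 - 1424*sqrt(13)) + 1381/1833 = 6880/1833 - 1424*sqrt(13)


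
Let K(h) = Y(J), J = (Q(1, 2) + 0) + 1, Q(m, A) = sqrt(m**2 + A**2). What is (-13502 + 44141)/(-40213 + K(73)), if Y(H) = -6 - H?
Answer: -246460116/323529679 + 30639*sqrt(5)/1617648395 ≈ -0.76174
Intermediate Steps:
Q(m, A) = sqrt(A**2 + m**2)
J = 1 + sqrt(5) (J = (sqrt(2**2 + 1**2) + 0) + 1 = (sqrt(4 + 1) + 0) + 1 = (sqrt(5) + 0) + 1 = sqrt(5) + 1 = 1 + sqrt(5) ≈ 3.2361)
K(h) = -7 - sqrt(5) (K(h) = -6 - (1 + sqrt(5)) = -6 + (-1 - sqrt(5)) = -7 - sqrt(5))
(-13502 + 44141)/(-40213 + K(73)) = (-13502 + 44141)/(-40213 + (-7 - sqrt(5))) = 30639/(-40220 - sqrt(5))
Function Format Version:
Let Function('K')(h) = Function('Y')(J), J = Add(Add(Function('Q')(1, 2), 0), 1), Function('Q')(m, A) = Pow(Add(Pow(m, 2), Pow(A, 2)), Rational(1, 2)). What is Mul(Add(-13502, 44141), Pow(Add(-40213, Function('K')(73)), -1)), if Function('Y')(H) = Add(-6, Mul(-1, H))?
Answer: Add(Rational(-246460116, 323529679), Mul(Rational(30639, 1617648395), Pow(5, Rational(1, 2)))) ≈ -0.76174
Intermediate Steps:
Function('Q')(m, A) = Pow(Add(Pow(A, 2), Pow(m, 2)), Rational(1, 2))
J = Add(1, Pow(5, Rational(1, 2))) (J = Add(Add(Pow(Add(Pow(2, 2), Pow(1, 2)), Rational(1, 2)), 0), 1) = Add(Add(Pow(Add(4, 1), Rational(1, 2)), 0), 1) = Add(Add(Pow(5, Rational(1, 2)), 0), 1) = Add(Pow(5, Rational(1, 2)), 1) = Add(1, Pow(5, Rational(1, 2))) ≈ 3.2361)
Function('K')(h) = Add(-7, Mul(-1, Pow(5, Rational(1, 2)))) (Function('K')(h) = Add(-6, Mul(-1, Add(1, Pow(5, Rational(1, 2))))) = Add(-6, Add(-1, Mul(-1, Pow(5, Rational(1, 2))))) = Add(-7, Mul(-1, Pow(5, Rational(1, 2)))))
Mul(Add(-13502, 44141), Pow(Add(-40213, Function('K')(73)), -1)) = Mul(Add(-13502, 44141), Pow(Add(-40213, Add(-7, Mul(-1, Pow(5, Rational(1, 2))))), -1)) = Mul(30639, Pow(Add(-40220, Mul(-1, Pow(5, Rational(1, 2)))), -1))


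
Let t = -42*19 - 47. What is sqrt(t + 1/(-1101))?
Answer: I*sqrt(1024310946)/1101 ≈ 29.069*I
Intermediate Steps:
t = -845 (t = -798 - 47 = -845)
sqrt(t + 1/(-1101)) = sqrt(-845 + 1/(-1101)) = sqrt(-845 - 1/1101) = sqrt(-930346/1101) = I*sqrt(1024310946)/1101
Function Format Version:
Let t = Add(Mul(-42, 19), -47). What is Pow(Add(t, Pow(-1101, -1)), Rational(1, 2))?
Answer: Mul(Rational(1, 1101), I, Pow(1024310946, Rational(1, 2))) ≈ Mul(29.069, I)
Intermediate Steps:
t = -845 (t = Add(-798, -47) = -845)
Pow(Add(t, Pow(-1101, -1)), Rational(1, 2)) = Pow(Add(-845, Pow(-1101, -1)), Rational(1, 2)) = Pow(Add(-845, Rational(-1, 1101)), Rational(1, 2)) = Pow(Rational(-930346, 1101), Rational(1, 2)) = Mul(Rational(1, 1101), I, Pow(1024310946, Rational(1, 2)))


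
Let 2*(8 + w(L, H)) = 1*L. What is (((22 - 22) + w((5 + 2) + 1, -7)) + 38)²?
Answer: 1156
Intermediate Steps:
w(L, H) = -8 + L/2 (w(L, H) = -8 + (1*L)/2 = -8 + L/2)
(((22 - 22) + w((5 + 2) + 1, -7)) + 38)² = (((22 - 22) + (-8 + ((5 + 2) + 1)/2)) + 38)² = ((0 + (-8 + (7 + 1)/2)) + 38)² = ((0 + (-8 + (½)*8)) + 38)² = ((0 + (-8 + 4)) + 38)² = ((0 - 4) + 38)² = (-4 + 38)² = 34² = 1156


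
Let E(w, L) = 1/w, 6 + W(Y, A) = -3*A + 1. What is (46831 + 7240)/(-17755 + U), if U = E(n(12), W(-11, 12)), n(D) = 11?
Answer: -594781/195304 ≈ -3.0454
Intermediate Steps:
W(Y, A) = -5 - 3*A (W(Y, A) = -6 + (-3*A + 1) = -6 + (1 - 3*A) = -5 - 3*A)
U = 1/11 ≈ 0.090909
(46831 + 7240)/(-17755 + U) = (46831 + 7240)/(-17755 + 1/11) = 54071/(-195304/11) = 54071*(-11/195304) = -594781/195304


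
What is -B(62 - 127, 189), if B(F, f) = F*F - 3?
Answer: -4222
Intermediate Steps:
B(F, f) = -3 + F**2 (B(F, f) = F**2 - 3 = -3 + F**2)
-B(62 - 127, 189) = -(-3 + (62 - 127)**2) = -(-3 + (-65)**2) = -(-3 + 4225) = -1*4222 = -4222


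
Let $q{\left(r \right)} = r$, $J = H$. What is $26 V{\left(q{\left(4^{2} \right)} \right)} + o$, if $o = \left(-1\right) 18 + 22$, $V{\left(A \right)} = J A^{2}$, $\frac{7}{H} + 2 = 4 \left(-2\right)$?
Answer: $- \frac{23276}{5} \approx -4655.2$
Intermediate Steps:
$H = - \frac{7}{10}$ ($H = \frac{7}{-2 + 4 \left(-2\right)} = \frac{7}{-2 - 8} = \frac{7}{-10} = 7 \left(- \frac{1}{10}\right) = - \frac{7}{10} \approx -0.7$)
$J = - \frac{7}{10} \approx -0.7$
$V{\left(A \right)} = - \frac{7 A^{2}}{10}$
$o = 4$ ($o = -18 + 22 = 4$)
$26 V{\left(q{\left(4^{2} \right)} \right)} + o = 26 \left(- \frac{7 \left(4^{2}\right)^{2}}{10}\right) + 4 = 26 \left(- \frac{7 \cdot 16^{2}}{10}\right) + 4 = 26 \left(\left(- \frac{7}{10}\right) 256\right) + 4 = 26 \left(- \frac{896}{5}\right) + 4 = - \frac{23296}{5} + 4 = - \frac{23276}{5}$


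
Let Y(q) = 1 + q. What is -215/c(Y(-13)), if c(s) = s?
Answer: 215/12 ≈ 17.917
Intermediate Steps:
-215/c(Y(-13)) = -215/(1 - 13) = -215/(-12) = -215*(-1/12) = 215/12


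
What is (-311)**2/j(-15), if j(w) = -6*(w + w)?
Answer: 96721/180 ≈ 537.34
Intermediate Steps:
j(w) = -12*w
(-311)**2/j(-15) = (-311)**2/((-12*(-15))) = 96721/180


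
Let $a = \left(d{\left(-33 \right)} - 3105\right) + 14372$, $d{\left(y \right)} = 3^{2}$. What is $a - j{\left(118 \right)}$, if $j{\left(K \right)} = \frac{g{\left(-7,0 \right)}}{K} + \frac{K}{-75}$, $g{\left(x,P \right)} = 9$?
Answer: $\frac{99805849}{8850} \approx 11278.0$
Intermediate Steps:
$d{\left(y \right)} = 9$
$a = 11276$ ($a = \left(9 - 3105\right) + 14372 = -3096 + 14372 = 11276$)
$j{\left(K \right)} = \frac{9}{K} - \frac{K}{75}$ ($j{\left(K \right)} = \frac{9}{K} + \frac{K}{-75} = \frac{9}{K} + K \left(- \frac{1}{75}\right) = \frac{9}{K} - \frac{K}{75}$)
$a - j{\left(118 \right)} = 11276 - \left(\frac{9}{118} - \frac{118}{75}\right) = 11276 - - \frac{13249}{8850} = 11276 + \frac{13249}{8850} = \frac{99805849}{8850}$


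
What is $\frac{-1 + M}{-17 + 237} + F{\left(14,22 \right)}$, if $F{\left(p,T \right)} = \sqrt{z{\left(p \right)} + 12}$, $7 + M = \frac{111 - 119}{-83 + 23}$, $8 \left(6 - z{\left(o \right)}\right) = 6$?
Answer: $- \frac{59}{1650} + \frac{\sqrt{69}}{2} \approx 4.1176$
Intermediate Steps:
$z{\left(o \right)} = \frac{21}{4}$ ($z{\left(o \right)} = 6 - \frac{3}{4} = \frac{21}{4}$)
$M = - \frac{103}{15}$ ($M = -7 + \frac{111 - 119}{-83 + 23} = -7 - \frac{8}{-60} = -7 - - \frac{2}{15} = -7 + \frac{2}{15} = - \frac{103}{15} \approx -6.8667$)
$F{\left(p,T \right)} = \frac{\sqrt{69}}{2}$ ($F{\left(p,T \right)} = \sqrt{\frac{21}{4} + 12} = \sqrt{\frac{69}{4}} = \frac{\sqrt{69}}{2}$)
$\frac{-1 + M}{-17 + 237} + F{\left(14,22 \right)} = \frac{-1 - \frac{103}{15}}{-17 + 237} + \frac{\sqrt{69}}{2} = - \frac{118}{15 \cdot 220} + \frac{\sqrt{69}}{2} = \left(- \frac{118}{15}\right) \frac{1}{220} + \frac{\sqrt{69}}{2} = - \frac{59}{1650} + \frac{\sqrt{69}}{2}$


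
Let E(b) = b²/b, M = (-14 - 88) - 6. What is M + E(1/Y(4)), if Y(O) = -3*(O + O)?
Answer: -2593/24 ≈ -108.04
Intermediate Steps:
Y(O) = -6*O
M = -108 (M = -102 - 6 = -108)
E(b) = b
M + E(1/Y(4)) = -108 + 1/(-6*4) = -108 + 1/(-24) = -108 - 1/24 = -2593/24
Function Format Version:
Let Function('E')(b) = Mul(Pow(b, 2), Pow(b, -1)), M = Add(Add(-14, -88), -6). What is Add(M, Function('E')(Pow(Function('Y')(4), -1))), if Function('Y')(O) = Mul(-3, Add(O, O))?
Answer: Rational(-2593, 24) ≈ -108.04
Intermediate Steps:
Function('Y')(O) = Mul(-6, O) (Function('Y')(O) = Mul(-3, Mul(2, O)) = Mul(-6, O))
M = -108 (M = Add(-102, -6) = -108)
Function('E')(b) = b
Add(M, Function('E')(Pow(Function('Y')(4), -1))) = Add(-108, Pow(Mul(-6, 4), -1)) = Add(-108, Pow(-24, -1)) = Add(-108, Rational(-1, 24)) = Rational(-2593, 24)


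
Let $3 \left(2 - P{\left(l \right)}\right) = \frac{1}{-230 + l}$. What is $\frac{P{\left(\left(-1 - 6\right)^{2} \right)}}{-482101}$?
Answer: $- \frac{1087}{261780843} \approx -4.1523 \cdot 10^{-6}$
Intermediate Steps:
$P{\left(l \right)} = 2 - \frac{1}{3 \left(-230 + l\right)}$
$\frac{P{\left(\left(-1 - 6\right)^{2} \right)}}{-482101} = \frac{\frac{1}{3} \frac{1}{-230 + \left(-1 - 6\right)^{2}} \left(-1381 + 6 \left(-1 - 6\right)^{2}\right)}{-482101} = \frac{-1381 + 6 \left(-7\right)^{2}}{3 \left(-230 + \left(-7\right)^{2}\right)} \left(- \frac{1}{482101}\right) = \frac{-1381 + 6 \cdot 49}{3 \left(-230 + 49\right)} \left(- \frac{1}{482101}\right) = \frac{-1381 + 294}{3 \left(-181\right)} \left(- \frac{1}{482101}\right) = \frac{1}{3} \left(- \frac{1}{181}\right) \left(-1087\right) \left(- \frac{1}{482101}\right) = \frac{1087}{543} \left(- \frac{1}{482101}\right) = - \frac{1087}{261780843}$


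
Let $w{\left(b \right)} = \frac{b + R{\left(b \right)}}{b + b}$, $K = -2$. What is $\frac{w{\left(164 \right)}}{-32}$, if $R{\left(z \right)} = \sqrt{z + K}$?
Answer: $- \frac{1}{64} - \frac{9 \sqrt{2}}{10496} \approx -0.016838$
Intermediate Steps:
$R{\left(z \right)} = \sqrt{-2 + z}$ ($R{\left(z \right)} = \sqrt{z - 2} = \sqrt{-2 + z}$)
$w{\left(b \right)} = \frac{b + \sqrt{-2 + b}}{2 b}$ ($w{\left(b \right)} = \frac{b + \sqrt{-2 + b}}{b + b} = \frac{b + \sqrt{-2 + b}}{2 b}$)
$\frac{w{\left(164 \right)}}{-32} = \frac{\frac{1}{2} \cdot \frac{1}{164} \left(164 + \sqrt{-2 + 164}\right)}{-32} = - \frac{\frac{1}{2} \cdot \frac{1}{164} \left(164 + \sqrt{162}\right)}{32} = - \frac{\frac{1}{2} \cdot \frac{1}{164} \left(164 + 9 \sqrt{2}\right)}{32} = - \frac{\frac{1}{2} + \frac{9 \sqrt{2}}{328}}{32} = - \frac{1}{64} - \frac{9 \sqrt{2}}{10496}$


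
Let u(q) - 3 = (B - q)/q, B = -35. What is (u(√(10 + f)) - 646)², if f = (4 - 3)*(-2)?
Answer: 3319113/8 + 11270*√2 ≈ 4.3083e+5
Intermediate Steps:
f = -2 (f = 1*(-2) = -2)
u(q) = 3 + (-35 - q)/q
(u(√(10 + f)) - 646)² = ((2 - 35/√(10 - 2)) - 646)² = ((2 - 35*√2/4) - 646)² = (-644 - 35*√2/4)²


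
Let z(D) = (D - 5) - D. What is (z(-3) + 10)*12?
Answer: 60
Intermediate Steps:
z(D) = -5 (z(D) = (-5 + D) - D = -5)
(z(-3) + 10)*12 = (-5 + 10)*12 = 5*12 = 60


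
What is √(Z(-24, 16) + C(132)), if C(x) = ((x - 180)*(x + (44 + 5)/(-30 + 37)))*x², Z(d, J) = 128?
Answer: 40*I*√72658 ≈ 10782.0*I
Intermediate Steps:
C(x) = x²*(-180 + x)*(7 + x) (C(x) = ((-180 + x)*(x + 49/7))*x² = ((-180 + x)*(x + 49*(⅐)))*x² = ((-180 + x)*(x + 7))*x² = ((-180 + x)*(7 + x))*x² = x²*(-180 + x)*(7 + x))
√(Z(-24, 16) + C(132)) = √(128 + 132²*(-1260 + 132² - 173*132)) = √(128 + 17424*(-1260 + 17424 - 22836)) = √(128 + 17424*(-6672)) = √(128 - 116252928) = √(-116252800) = 40*I*√72658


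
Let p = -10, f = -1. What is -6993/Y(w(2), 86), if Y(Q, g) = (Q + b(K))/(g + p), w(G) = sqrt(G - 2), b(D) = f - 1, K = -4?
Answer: 265734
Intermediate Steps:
b(D) = -2 (b(D) = -1 - 1 = -2)
w(G) = sqrt(-2 + G)
Y(Q, g) = (-2 + Q)/(-10 + g) (Y(Q, g) = (Q - 2)/(g - 10) = (-2 + Q)/(-10 + g))
-6993/Y(w(2), 86) = -6993*(-10 + 86)/(-2 + sqrt(-2 + 2)) = -6993*76/(-2 + sqrt(0)) = -6993*76/(-2 + 0) = -6993/((1/76)*(-2)) = -6993/(-1/38) = -6993*(-38) = 265734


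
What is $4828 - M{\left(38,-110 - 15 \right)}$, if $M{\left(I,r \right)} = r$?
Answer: $4953$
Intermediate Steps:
$4828 - M{\left(38,-110 - 15 \right)} = 4828 - \left(-110 - 15\right) = 4828 - -125 = 4828 + 125 = 4953$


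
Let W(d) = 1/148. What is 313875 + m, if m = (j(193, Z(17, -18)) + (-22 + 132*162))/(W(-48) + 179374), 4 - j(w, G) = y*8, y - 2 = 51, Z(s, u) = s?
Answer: 8332553522291/26547353 ≈ 3.1388e+5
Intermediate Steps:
y = 53 (y = 2 + 51 = 53)
j(w, G) = -420 (j(w, G) = 4 - 53*8 = 4 - 1*424 = 4 - 424 = -420)
W(d) = 1/148
m = 3099416/26547353 (m = (-420 + (-22 + 132*162))/(1/148 + 179374) = (-420 + (-22 + 21384))/(26547353/148) = (-420 + 21362)*(148/26547353) = 20942*(148/26547353) = 3099416/26547353 ≈ 0.11675)
313875 + m = 313875 + 3099416/26547353 = 8332553522291/26547353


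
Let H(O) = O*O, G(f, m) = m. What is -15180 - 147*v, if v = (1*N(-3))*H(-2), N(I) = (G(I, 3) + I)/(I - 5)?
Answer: -15180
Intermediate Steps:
H(O) = O²
N(I) = (3 + I)/(-5 + I) (N(I) = (3 + I)/(I - 5) = (3 + I)/(-5 + I))
v = 0 (v = (1*((3 - 3)/(-5 - 3)))*(-2)² = (1*(0/(-8)))*4 = (1*(-⅛*0))*4 = (1*0)*4 = 0*4 = 0)
-15180 - 147*v = -15180 - 147*0 = -15180 + 0 = -15180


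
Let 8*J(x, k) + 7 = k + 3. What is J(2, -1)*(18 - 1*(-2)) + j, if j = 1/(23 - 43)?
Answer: -251/20 ≈ -12.550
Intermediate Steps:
J(x, k) = -½ + k/8 (J(x, k) = -7/8 + (k + 3)/8 = -7/8 + (3 + k)/8 = -7/8 + (3/8 + k/8) = -½ + k/8)
j = -1/20 (j = 1/(-20) = -1/20 ≈ -0.050000)
J(2, -1)*(18 - 1*(-2)) + j = (-½ + (⅛)*(-1))*(18 - 1*(-2)) - 1/20 = (-½ - ⅛)*(18 + 2) - 1/20 = -5/8*20 - 1/20 = -25/2 - 1/20 = -251/20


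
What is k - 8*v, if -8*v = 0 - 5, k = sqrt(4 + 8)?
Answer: -5 + 2*sqrt(3) ≈ -1.5359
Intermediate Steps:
k = 2*sqrt(3) (k = sqrt(12) = 2*sqrt(3) ≈ 3.4641)
v = 5/8 (v = -(0 - 5)/8 = -1/8*(-5) = 5/8 ≈ 0.62500)
k - 8*v = 2*sqrt(3) - 8*5/8 = 2*sqrt(3) - 5 = -5 + 2*sqrt(3)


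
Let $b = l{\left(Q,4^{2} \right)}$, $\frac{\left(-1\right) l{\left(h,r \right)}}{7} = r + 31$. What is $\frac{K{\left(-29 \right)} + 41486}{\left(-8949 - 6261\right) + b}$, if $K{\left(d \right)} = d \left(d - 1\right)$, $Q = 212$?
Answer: $- \frac{42356}{15539} \approx -2.7258$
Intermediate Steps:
$K{\left(d \right)} = d \left(-1 + d\right)$
$l{\left(h,r \right)} = -217 - 7 r$ ($l{\left(h,r \right)} = - 7 \left(r + 31\right) = - 7 \left(31 + r\right) = -217 - 7 r$)
$b = -329$ ($b = -217 - 7 \cdot 4^{2} = -217 - 112 = -329$)
$\frac{K{\left(-29 \right)} + 41486}{\left(-8949 - 6261\right) + b} = \frac{- 29 \left(-1 - 29\right) + 41486}{\left(-8949 - 6261\right) - 329} = \frac{\left(-29\right) \left(-30\right) + 41486}{-15210 - 329} = \frac{870 + 41486}{-15539} = 42356 \left(- \frac{1}{15539}\right) = - \frac{42356}{15539}$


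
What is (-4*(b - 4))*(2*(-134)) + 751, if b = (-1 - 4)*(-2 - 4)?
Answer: 28623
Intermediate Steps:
b = 30 (b = -5*(-6) = 30)
(-4*(b - 4))*(2*(-134)) + 751 = (-4*(30 - 4))*(2*(-134)) + 751 = -4*26*(-268) + 751 = -104*(-268) + 751 = 27872 + 751 = 28623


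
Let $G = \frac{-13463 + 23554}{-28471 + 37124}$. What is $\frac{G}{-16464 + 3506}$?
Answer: $- \frac{10091}{112125574} \approx -8.9997 \cdot 10^{-5}$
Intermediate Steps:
$G = \frac{10091}{8653} \approx 1.1662$
$\frac{G}{-16464 + 3506} = \frac{10091}{8653 \left(-16464 + 3506\right)} = \frac{10091}{8653 \left(-12958\right)} = \frac{10091}{8653} \left(- \frac{1}{12958}\right) = - \frac{10091}{112125574}$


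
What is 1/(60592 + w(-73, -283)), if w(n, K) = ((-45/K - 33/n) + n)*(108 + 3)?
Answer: 20659/1085771515 ≈ 1.9027e-5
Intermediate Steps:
w(n, K) = -4995/K - 3663/n + 111*n (w(n, K) = (n - 45/K - 33/n)*111 = -4995/K - 3663/n + 111*n)
1/(60592 + w(-73, -283)) = 1/(60592 + (-4995/(-283) - 3663/(-73) + 111*(-73))) = 1/(60592 + (-4995*(-1/283) - 3663*(-1/73) - 8103)) = 1/(60592 + (4995/283 + 3663/73 - 8103)) = 1/(60592 - 165998613/20659) = 1/(1085771515/20659) = 20659/1085771515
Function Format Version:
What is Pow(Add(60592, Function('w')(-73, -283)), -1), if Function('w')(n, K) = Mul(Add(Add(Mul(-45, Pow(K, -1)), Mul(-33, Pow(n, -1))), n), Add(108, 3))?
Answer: Rational(20659, 1085771515) ≈ 1.9027e-5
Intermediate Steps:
Function('w')(n, K) = Add(Mul(-4995, Pow(K, -1)), Mul(-3663, Pow(n, -1)), Mul(111, n)) (Function('w')(n, K) = Mul(Add(n, Mul(-45, Pow(K, -1)), Mul(-33, Pow(n, -1))), 111) = Add(Mul(-4995, Pow(K, -1)), Mul(-3663, Pow(n, -1)), Mul(111, n)))
Pow(Add(60592, Function('w')(-73, -283)), -1) = Pow(Add(60592, Add(Mul(-4995, Pow(-283, -1)), Mul(-3663, Pow(-73, -1)), Mul(111, -73))), -1) = Pow(Add(60592, Add(Mul(-4995, Rational(-1, 283)), Mul(-3663, Rational(-1, 73)), -8103)), -1) = Pow(Add(60592, Add(Rational(4995, 283), Rational(3663, 73), -8103)), -1) = Pow(Add(60592, Rational(-165998613, 20659)), -1) = Pow(Rational(1085771515, 20659), -1) = Rational(20659, 1085771515)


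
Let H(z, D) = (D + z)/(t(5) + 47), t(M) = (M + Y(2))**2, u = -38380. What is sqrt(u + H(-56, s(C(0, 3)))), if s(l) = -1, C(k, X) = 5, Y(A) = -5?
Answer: 19*I*sqrt(234859)/47 ≈ 195.91*I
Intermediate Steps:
t(M) = (-5 + M)**2 (t(M) = (M - 5)**2 = (-5 + M)**2)
H(z, D) = D/47 + z/47 (H(z, D) = (D + z)/((-5 + 5)**2 + 47) = (D + z)/(0**2 + 47) = (D + z)/(0 + 47) = (D + z)/47 = (D + z)*(1/47) = D/47 + z/47)
sqrt(u + H(-56, s(C(0, 3)))) = sqrt(-38380 + ((1/47)*(-1) + (1/47)*(-56))) = sqrt(-38380 + (-1/47 - 56/47)) = sqrt(-38380 - 57/47) = sqrt(-1803917/47) = 19*I*sqrt(234859)/47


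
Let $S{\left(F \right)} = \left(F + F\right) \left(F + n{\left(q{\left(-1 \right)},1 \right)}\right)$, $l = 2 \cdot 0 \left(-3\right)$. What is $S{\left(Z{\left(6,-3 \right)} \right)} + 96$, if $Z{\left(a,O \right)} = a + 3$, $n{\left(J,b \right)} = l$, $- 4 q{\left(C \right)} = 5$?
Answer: $258$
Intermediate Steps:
$l = 0$ ($l = 0 \left(-3\right) = 0$)
$q{\left(C \right)} = - \frac{5}{4}$ ($q{\left(C \right)} = \left(- \frac{1}{4}\right) 5 = - \frac{5}{4}$)
$n{\left(J,b \right)} = 0$
$Z{\left(a,O \right)} = 3 + a$
$S{\left(F \right)} = 2 F^{2}$ ($S{\left(F \right)} = \left(F + F\right) \left(F + 0\right) = 2 F F = 2 F^{2}$)
$S{\left(Z{\left(6,-3 \right)} \right)} + 96 = 2 \left(3 + 6\right)^{2} + 96 = 2 \cdot 9^{2} + 96 = 2 \cdot 81 + 96 = 162 + 96 = 258$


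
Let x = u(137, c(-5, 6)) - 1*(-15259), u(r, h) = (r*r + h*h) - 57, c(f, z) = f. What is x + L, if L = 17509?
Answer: 51505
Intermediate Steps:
u(r, h) = -57 + h**2 + r**2 (u(r, h) = (r**2 + h**2) - 57 = (h**2 + r**2) - 57 = -57 + h**2 + r**2)
x = 33996 (x = (-57 + (-5)**2 + 137**2) - 1*(-15259) = (-57 + 25 + 18769) + 15259 = 18737 + 15259 = 33996)
x + L = 33996 + 17509 = 51505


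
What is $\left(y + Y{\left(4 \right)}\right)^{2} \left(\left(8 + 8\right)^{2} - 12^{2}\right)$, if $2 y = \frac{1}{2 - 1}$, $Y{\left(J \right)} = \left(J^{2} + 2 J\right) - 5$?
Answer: $42588$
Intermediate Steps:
$Y{\left(J \right)} = -5 + J^{2} + 2 J$
$y = \frac{1}{2}$ ($y = \frac{1}{2 \left(2 - 1\right)} = \frac{1}{2 \cdot 1} = \frac{1}{2} \cdot 1 = \frac{1}{2} \approx 0.5$)
$\left(y + Y{\left(4 \right)}\right)^{2} \left(\left(8 + 8\right)^{2} - 12^{2}\right) = \left(\frac{1}{2} + \left(-5 + 4^{2} + 2 \cdot 4\right)\right)^{2} \left(\left(8 + 8\right)^{2} - 12^{2}\right) = \left(\frac{1}{2} + \left(-5 + 16 + 8\right)\right)^{2} \left(16^{2} - 144\right) = \left(\frac{1}{2} + 19\right)^{2} \left(256 - 144\right) = \left(\frac{39}{2}\right)^{2} \cdot 112 = \frac{1521}{4} \cdot 112 = 42588$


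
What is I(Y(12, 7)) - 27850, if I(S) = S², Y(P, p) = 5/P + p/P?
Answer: -27849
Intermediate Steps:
I(Y(12, 7)) - 27850 = ((5 + 7)/12)² - 27850 = ((1/12)*12)² - 27850 = 1² - 27850 = 1 - 27850 = -27849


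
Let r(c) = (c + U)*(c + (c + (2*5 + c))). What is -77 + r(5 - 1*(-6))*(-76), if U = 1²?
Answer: -39293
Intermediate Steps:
U = 1
r(c) = (1 + c)*(10 + 3*c) (r(c) = (c + 1)*(c + (c + (2*5 + c))) = (1 + c)*(c + (c + (10 + c))) = (1 + c)*(c + (10 + 2*c)) = (1 + c)*(10 + 3*c))
-77 + r(5 - 1*(-6))*(-76) = -77 + (10 + 3*(5 - 1*(-6))² + 13*(5 - 1*(-6)))*(-76) = -77 + (10 + 3*(5 + 6)² + 13*(5 + 6))*(-76) = -77 + (10 + 3*11² + 13*11)*(-76) = -77 + (10 + 3*121 + 143)*(-76) = -77 + (10 + 363 + 143)*(-76) = -77 + 516*(-76) = -77 - 39216 = -39293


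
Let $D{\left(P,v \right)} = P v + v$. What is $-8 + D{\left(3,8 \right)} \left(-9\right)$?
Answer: $-296$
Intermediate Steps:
$D{\left(P,v \right)} = v + P v$
$-8 + D{\left(3,8 \right)} \left(-9\right) = -8 + 8 \left(1 + 3\right) \left(-9\right) = -8 + 8 \cdot 4 \left(-9\right) = -8 + 32 \left(-9\right) = -8 - 288 = -296$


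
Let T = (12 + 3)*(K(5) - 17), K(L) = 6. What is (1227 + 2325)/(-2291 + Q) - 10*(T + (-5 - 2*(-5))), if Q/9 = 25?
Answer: 1651024/1033 ≈ 1598.3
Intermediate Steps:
Q = 225 (Q = 9*25 = 225)
T = -165 (T = (12 + 3)*(6 - 17) = 15*(-11) = -165)
(1227 + 2325)/(-2291 + Q) - 10*(T + (-5 - 2*(-5))) = (1227 + 2325)/(-2291 + 225) - 10*(-165 + (-5 - 2*(-5))) = 3552/(-2066) - 10*(-165 + (-5 + 10)) = 3552*(-1/2066) - 10*(-165 + 5) = -1776/1033 - 10*(-160) = -1776/1033 + 1600 = 1651024/1033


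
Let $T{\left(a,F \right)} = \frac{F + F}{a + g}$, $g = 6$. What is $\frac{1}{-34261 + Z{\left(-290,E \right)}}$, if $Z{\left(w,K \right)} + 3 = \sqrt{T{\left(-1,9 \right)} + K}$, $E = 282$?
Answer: $- \frac{42830}{1467526763} - \frac{\sqrt{1785}}{2935053526} \approx -2.92 \cdot 10^{-5}$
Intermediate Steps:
$T{\left(a,F \right)} = \frac{2 F}{6 + a}$ ($T{\left(a,F \right)} = \frac{F + F}{a + 6} = \frac{2 F}{6 + a}$)
$Z{\left(w,K \right)} = -3 + \sqrt{\frac{18}{5} + K}$ ($Z{\left(w,K \right)} = -3 + \sqrt{2 \cdot 9 \frac{1}{6 - 1} + K} = -3 + \sqrt{2 \cdot 9 \cdot \frac{1}{5} + K} = -3 + \sqrt{\frac{18}{5} + K}$)
$\frac{1}{-34261 + Z{\left(-290,E \right)}} = \frac{1}{-34261 - \left(3 - \frac{\sqrt{90 + 25 \cdot 282}}{5}\right)} = \frac{1}{-34261 - \left(3 - \frac{\sqrt{90 + 7050}}{5}\right)} = \frac{1}{-34261 - \left(3 - \frac{\sqrt{7140}}{5}\right)} = \frac{1}{-34261 - \left(3 - \frac{2 \sqrt{1785}}{5}\right)} = \frac{1}{-34264 + \frac{2 \sqrt{1785}}{5}}$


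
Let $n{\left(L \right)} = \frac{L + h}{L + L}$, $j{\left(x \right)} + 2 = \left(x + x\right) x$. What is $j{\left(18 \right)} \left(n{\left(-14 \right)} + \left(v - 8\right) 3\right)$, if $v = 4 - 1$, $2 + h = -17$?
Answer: $- \frac{125001}{14} \approx -8928.6$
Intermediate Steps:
$j{\left(x \right)} = -2 + 2 x^{2}$ ($j{\left(x \right)} = -2 + \left(x + x\right) x = -2 + 2 x x = -2 + 2 x^{2}$)
$h = -19$ ($h = -2 - 17 = -19$)
$v = 3$ ($v = 4 - 1 = 3$)
$n{\left(L \right)} = \frac{-19 + L}{2 L}$ ($n{\left(L \right)} = \frac{L - 19}{L + L} = \frac{-19 + L}{2 L}$)
$j{\left(18 \right)} \left(n{\left(-14 \right)} + \left(v - 8\right) 3\right) = \left(-2 + 2 \cdot 18^{2}\right) \left(\frac{-19 - 14}{2 \left(-14\right)} + \left(3 - 8\right) 3\right) = \left(-2 + 2 \cdot 324\right) \left(\frac{1}{2} \left(- \frac{1}{14}\right) \left(-33\right) - 15\right) = \left(-2 + 648\right) \left(\frac{33}{28} - 15\right) = 646 \left(- \frac{387}{28}\right) = - \frac{125001}{14}$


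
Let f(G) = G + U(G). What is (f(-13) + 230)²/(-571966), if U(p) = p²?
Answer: -74498/285983 ≈ -0.26050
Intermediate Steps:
f(G) = G + G²
(f(-13) + 230)²/(-571966) = (-13*(1 - 13) + 230)²/(-571966) = (-13*(-12) + 230)²*(-1/571966) = (156 + 230)²*(-1/571966) = 386²*(-1/571966) = 148996*(-1/571966) = -74498/285983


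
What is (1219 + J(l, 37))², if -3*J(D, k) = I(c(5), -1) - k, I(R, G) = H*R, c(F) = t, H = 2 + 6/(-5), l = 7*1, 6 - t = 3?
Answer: 340697764/225 ≈ 1.5142e+6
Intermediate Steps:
t = 3 (t = 6 - 1*3 = 6 - 3 = 3)
l = 7
H = ⅘ (H = 2 + 6*(-⅕) = 2 - 6/5 = ⅘ ≈ 0.80000)
c(F) = 3
I(R, G) = 4*R/5
J(D, k) = -⅘ + k/3 (J(D, k) = -((⅘)*3 - k)/3 = -(12/5 - k)/3 = -⅘ + k/3)
(1219 + J(l, 37))² = (1219 + (-⅘ + (⅓)*37))² = (1219 + (-⅘ + 37/3))² = (1219 + 173/15)² = (18458/15)² = 340697764/225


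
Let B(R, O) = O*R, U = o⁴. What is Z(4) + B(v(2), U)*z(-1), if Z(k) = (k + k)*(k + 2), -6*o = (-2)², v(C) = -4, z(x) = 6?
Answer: 1168/27 ≈ 43.259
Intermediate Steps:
o = -⅔ (o = -⅙*(-2)² = -⅙*4 = -⅔ ≈ -0.66667)
U = 16/81 (U = (-⅔)⁴ = 16/81 ≈ 0.19753)
Z(k) = 2*k*(2 + k) (Z(k) = (2*k)*(2 + k) = 2*k*(2 + k))
Z(4) + B(v(2), U)*z(-1) = 2*4*(2 + 4) + ((16/81)*(-4))*6 = 2*4*6 - 64/81*6 = 48 - 128/27 = 1168/27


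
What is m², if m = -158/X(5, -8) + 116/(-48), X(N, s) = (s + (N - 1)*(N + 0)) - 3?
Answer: 516961/1296 ≈ 398.89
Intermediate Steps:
X(N, s) = -3 + s + N*(-1 + N) (X(N, s) = (s + (-1 + N)*N) - 3 = (s + N*(-1 + N)) - 3 = -3 + s + N*(-1 + N))
m = -719/36 (m = -158/(-3 - 8 + 5² - 1*5) + 116/(-48) = -158/(-3 - 8 + 25 - 5) + 116*(-1/48) = -158/9 - 29/12 = -719/36 ≈ -19.972)
m² = (-719/36)² = 516961/1296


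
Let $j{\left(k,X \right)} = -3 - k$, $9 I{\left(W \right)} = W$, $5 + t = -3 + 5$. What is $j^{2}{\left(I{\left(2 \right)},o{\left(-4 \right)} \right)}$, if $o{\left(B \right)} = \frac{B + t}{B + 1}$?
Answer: $\frac{841}{81} \approx 10.383$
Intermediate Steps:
$t = -3$ ($t = -5 + \left(-3 + 5\right) = -5 + 2 = -3$)
$I{\left(W \right)} = \frac{W}{9}$
$o{\left(B \right)} = \frac{-3 + B}{1 + B}$ ($o{\left(B \right)} = \frac{B - 3}{B + 1} = \frac{-3 + B}{1 + B}$)
$j^{2}{\left(I{\left(2 \right)},o{\left(-4 \right)} \right)} = \left(-3 - \frac{1}{9} \cdot 2\right)^{2} = \left(-3 - \frac{2}{9}\right)^{2} = \left(- \frac{29}{9}\right)^{2} = \frac{841}{81}$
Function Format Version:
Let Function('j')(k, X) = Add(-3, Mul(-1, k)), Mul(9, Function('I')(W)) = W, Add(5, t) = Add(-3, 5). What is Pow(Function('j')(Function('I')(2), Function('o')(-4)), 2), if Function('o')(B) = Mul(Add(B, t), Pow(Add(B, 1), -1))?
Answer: Rational(841, 81) ≈ 10.383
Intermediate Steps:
t = -3 (t = Add(-5, Add(-3, 5)) = Add(-5, 2) = -3)
Function('I')(W) = Mul(Rational(1, 9), W)
Function('o')(B) = Mul(Pow(Add(1, B), -1), Add(-3, B)) (Function('o')(B) = Mul(Add(B, -3), Pow(Add(B, 1), -1)) = Mul(Add(-3, B), Pow(Add(1, B), -1)) = Mul(Pow(Add(1, B), -1), Add(-3, B)))
Pow(Function('j')(Function('I')(2), Function('o')(-4)), 2) = Pow(Add(-3, Mul(-1, Mul(Rational(1, 9), 2))), 2) = Pow(Add(-3, Mul(-1, Rational(2, 9))), 2) = Pow(Add(-3, Rational(-2, 9)), 2) = Pow(Rational(-29, 9), 2) = Rational(841, 81)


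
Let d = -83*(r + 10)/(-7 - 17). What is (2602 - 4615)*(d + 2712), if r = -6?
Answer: -10974205/2 ≈ -5.4871e+6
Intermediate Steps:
d = 83/6 (d = -83*(-6 + 10)/(-7 - 17) = -332/(-24) = -332*(-1)/24 = -83*(-⅙) = 83/6 ≈ 13.833)
(2602 - 4615)*(d + 2712) = (2602 - 4615)*(83/6 + 2712) = -2013*16355/6 = -10974205/2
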